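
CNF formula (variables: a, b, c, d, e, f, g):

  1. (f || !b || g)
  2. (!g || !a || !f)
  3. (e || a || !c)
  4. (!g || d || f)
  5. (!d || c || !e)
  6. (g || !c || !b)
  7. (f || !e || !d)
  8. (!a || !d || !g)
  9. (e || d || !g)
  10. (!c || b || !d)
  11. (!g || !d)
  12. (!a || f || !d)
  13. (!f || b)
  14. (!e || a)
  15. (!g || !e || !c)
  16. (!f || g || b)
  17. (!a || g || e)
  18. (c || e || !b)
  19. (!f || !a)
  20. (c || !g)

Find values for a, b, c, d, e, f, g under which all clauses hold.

a=T  b=F  c=T  d=F  e=T  f=F  g=F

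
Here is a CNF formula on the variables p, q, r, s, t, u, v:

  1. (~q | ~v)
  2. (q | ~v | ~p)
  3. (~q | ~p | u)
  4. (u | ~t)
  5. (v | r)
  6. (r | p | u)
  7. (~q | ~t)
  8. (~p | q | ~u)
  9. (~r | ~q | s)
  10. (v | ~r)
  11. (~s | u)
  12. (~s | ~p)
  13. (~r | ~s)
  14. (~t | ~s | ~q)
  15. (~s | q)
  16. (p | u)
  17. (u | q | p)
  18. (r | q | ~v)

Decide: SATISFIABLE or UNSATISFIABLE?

SATISFIABLE

Pure literal: t appears only negated; assign t = False.
Branch on p: take p = False.
  then u is forced to True.
The remaining clauses are satisfied by q = False, r = True, s = False, v = True.
So p=F, q=F, r=T, s=F, t=F, u=T, v=T is a satisfying assignment.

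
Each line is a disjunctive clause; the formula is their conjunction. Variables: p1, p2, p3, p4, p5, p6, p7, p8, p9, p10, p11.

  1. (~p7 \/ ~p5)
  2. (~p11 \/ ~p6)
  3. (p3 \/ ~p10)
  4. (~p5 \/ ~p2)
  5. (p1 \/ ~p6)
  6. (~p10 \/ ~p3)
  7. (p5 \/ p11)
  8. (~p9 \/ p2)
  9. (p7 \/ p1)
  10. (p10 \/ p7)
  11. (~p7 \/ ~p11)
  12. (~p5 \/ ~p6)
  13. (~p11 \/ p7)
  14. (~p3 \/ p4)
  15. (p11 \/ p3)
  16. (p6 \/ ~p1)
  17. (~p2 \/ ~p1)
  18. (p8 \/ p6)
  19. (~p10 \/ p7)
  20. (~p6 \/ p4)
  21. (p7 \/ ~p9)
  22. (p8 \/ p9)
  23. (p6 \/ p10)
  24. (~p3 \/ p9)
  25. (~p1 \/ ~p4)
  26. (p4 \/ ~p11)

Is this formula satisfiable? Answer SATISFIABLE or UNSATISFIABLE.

UNSATISFIABLE

p6 = True:
  propagation gives p11=False, p1=True, p5=True; an empty clause results — contradiction.
p6 = False:
  propagation gives p1=False, p7=True, p5=False, p11=True; an empty clause results — contradiction.
Every branch closes, so no satisfying assignment exists.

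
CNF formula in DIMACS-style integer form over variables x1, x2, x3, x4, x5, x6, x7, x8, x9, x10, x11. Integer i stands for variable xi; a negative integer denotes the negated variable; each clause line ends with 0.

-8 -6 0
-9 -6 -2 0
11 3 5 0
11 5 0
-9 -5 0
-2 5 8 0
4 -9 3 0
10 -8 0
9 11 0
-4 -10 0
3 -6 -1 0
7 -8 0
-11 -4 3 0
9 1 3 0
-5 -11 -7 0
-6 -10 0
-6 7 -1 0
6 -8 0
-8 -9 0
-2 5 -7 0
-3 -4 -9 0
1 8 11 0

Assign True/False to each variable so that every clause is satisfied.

x1 = 1, x2 = 0, x3 = 1, x4 = 0, x5 = 0, x6 = 0, x7 = 0, x8 = 0, x9 = 0, x10 = 1, x11 = 1

Check each clause:
  1. {¬x8, ¬x6} — ¬x8 is true.
  2. {¬x9, ¬x6, ¬x2} — ¬x6 is true.
  3. {x3, x5, x11} — x11 is true.
  4. {x5, x11} — x11 is true.
  5. {¬x9, ¬x5} — ¬x5 is true.
  6. {x8, ¬x2, x5} — ¬x2 is true.
  7. {¬x9, x4, x3} — x3 is true.
  8. {¬x8, x10} — ¬x8 is true.
  9. {x11, x9} — x11 is true.
  10. {¬x10, ¬x4} — ¬x4 is true.
  11. {¬x6, x3, ¬x1} — ¬x6 is true.
  12. {x7, ¬x8} — ¬x8 is true.
  13. {¬x4, ¬x11, x3} — x3 is true.
  14. {x9, x1, x3} — x3 is true.
  15. {¬x7, ¬x11, ¬x5} — ¬x7 is true.
  16. {¬x10, ¬x6} — ¬x6 is true.
  17. {x7, ¬x6, ¬x1} — ¬x6 is true.
  18. {¬x8, x6} — ¬x8 is true.
  19. {¬x9, ¬x8} — ¬x8 is true.
  20. {¬x2, ¬x7, x5} — ¬x7 is true.
  21. {¬x4, ¬x3, ¬x9} — ¬x4 is true.
  22. {x11, x8, x1} — x1 is true.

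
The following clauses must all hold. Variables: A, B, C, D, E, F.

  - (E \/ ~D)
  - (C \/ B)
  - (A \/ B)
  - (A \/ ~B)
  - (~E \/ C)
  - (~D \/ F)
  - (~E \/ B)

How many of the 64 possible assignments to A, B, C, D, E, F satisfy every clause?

Split on B, then E.
  B=1, E=1: remaining (A,C,D,F) ∈ {(1,1,0,0); (1,1,0,1); (1,1,1,1)} — 3.
  B=1, E=0: remaining (A,C,D,F) ∈ {(1,0,0,0); (1,0,0,1); (1,1,0,0); (1,1,0,1)} — 4.
  B=0, E=1: a clause becomes empty — 0.
  B=0, E=0: remaining (A,C,D,F) ∈ {(1,1,0,0); (1,1,0,1)} — 2.
Total: 3 + 4 + 0 + 2 = 9.

9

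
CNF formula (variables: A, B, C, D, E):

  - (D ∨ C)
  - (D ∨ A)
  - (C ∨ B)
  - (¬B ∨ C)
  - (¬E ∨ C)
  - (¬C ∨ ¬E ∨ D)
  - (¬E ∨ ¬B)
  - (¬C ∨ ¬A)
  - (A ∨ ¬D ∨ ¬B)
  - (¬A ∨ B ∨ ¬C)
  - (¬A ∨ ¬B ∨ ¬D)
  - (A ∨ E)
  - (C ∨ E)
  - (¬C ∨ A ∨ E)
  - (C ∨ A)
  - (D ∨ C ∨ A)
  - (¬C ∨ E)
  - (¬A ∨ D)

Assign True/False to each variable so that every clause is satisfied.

A=0, B=0, C=1, D=1, E=1

Check each clause:
  1. (D ∨ C) — C is true.
  2. (D ∨ A) — D is true.
  3. (C ∨ B) — C is true.
  4. (C ∨ ¬B) — C is true.
  5. (C ∨ ¬E) — C is true.
  6. (D ∨ ¬C ∨ ¬E) — D is true.
  7. (¬E ∨ ¬B) — ¬B is true.
  8. (¬C ∨ ¬A) — ¬A is true.
  9. (A ∨ ¬D ∨ ¬B) — ¬B is true.
  10. (¬C ∨ ¬A ∨ B) — ¬A is true.
  11. (¬B ∨ ¬D ∨ ¬A) — ¬B is true.
  12. (A ∨ E) — E is true.
  13. (E ∨ C) — C is true.
  14. (¬C ∨ E ∨ A) — E is true.
  15. (A ∨ C) — C is true.
  16. (D ∨ C ∨ A) — C is true.
  17. (¬C ∨ E) — E is true.
  18. (D ∨ ¬A) — D is true.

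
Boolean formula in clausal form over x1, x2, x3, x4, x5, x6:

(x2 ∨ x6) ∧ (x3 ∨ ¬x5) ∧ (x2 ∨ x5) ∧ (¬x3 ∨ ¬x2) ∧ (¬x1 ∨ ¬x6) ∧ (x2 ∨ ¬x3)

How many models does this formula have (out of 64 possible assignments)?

6

Satisfying assignments:
  x1=0 x2=1 x3=0 x4=0 x5=0 x6=0
  x1=0 x2=1 x3=0 x4=0 x5=0 x6=1
  x1=0 x2=1 x3=0 x4=1 x5=0 x6=0
  x1=0 x2=1 x3=0 x4=1 x5=0 x6=1
  x1=1 x2=1 x3=0 x4=0 x5=0 x6=0
  x1=1 x2=1 x3=0 x4=1 x5=0 x6=0
Count: 6.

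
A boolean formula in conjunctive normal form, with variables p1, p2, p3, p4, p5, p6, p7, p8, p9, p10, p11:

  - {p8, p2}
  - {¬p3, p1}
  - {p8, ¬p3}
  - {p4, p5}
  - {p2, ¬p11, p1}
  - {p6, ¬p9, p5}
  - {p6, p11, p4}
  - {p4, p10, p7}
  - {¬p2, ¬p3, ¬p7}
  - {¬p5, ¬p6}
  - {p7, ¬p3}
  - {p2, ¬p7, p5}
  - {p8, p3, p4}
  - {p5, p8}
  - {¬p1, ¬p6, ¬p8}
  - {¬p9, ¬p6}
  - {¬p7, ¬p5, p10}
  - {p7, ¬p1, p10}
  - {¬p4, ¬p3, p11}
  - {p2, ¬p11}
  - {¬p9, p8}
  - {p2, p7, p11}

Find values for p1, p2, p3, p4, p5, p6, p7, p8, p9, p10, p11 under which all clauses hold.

p1=True  p2=False  p3=False  p4=True  p5=True  p6=False  p7=True  p8=True  p9=False  p10=True  p11=False

Pure literal: p9 appears only negated; assign p9 = False.
p10 occurs only positively in the remaining clauses — set p10 = True.
Try p1 = True.
The remaining clauses are satisfied by p2 = False, p3 = False, p4 = True, p5 = True, p6 = False, p7 = True, p8 = True, p11 = False.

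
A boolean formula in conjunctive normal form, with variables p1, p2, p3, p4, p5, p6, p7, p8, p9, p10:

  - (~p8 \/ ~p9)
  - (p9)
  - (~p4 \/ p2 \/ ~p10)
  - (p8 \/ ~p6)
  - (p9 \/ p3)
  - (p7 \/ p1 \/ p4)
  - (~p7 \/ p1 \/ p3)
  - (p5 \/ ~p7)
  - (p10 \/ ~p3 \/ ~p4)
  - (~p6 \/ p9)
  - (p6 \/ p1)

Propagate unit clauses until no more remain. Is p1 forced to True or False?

True

(p9) is a unit clause: p9 = True.
(~p9 \/ ~p8) with p9 = True leaves only ~p8, so p8 = False.
(~p6 \/ p8) with p8 = False leaves only ~p6, so p6 = False.
(p1 \/ p6): since p6 = False, the clause reduces to (p1). p1 = True.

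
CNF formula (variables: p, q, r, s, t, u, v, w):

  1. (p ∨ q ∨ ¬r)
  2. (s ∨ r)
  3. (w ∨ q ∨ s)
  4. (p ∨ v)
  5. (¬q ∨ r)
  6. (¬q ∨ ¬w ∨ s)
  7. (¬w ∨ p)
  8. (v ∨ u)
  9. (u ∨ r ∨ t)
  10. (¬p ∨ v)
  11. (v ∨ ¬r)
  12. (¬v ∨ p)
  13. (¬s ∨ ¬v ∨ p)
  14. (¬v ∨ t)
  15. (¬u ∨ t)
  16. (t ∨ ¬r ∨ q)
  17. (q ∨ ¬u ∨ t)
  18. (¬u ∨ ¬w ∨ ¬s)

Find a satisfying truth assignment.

t occurs only positively in the remaining clauses — set t = True.
Set p = True and propagate.
  then v is forced to True.
Try q = False.
For the remaining variables, r = True, s = False, u = False, w = True works.

p = T, q = F, r = T, s = F, t = T, u = F, v = T, w = T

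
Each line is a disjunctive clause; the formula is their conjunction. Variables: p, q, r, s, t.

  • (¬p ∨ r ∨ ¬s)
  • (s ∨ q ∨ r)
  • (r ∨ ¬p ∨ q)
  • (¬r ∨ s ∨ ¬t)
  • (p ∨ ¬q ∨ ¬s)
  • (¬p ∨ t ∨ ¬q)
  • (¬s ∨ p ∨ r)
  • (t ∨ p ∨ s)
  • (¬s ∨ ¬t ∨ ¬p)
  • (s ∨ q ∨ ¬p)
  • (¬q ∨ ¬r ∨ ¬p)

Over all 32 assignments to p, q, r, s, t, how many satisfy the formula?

The models are:
  p=0 q=0 r=1 s=1 t=0
  p=0 q=0 r=1 s=1 t=1
  p=0 q=1 r=0 s=0 t=1
  p=1 q=0 r=1 s=1 t=0
  p=1 q=1 r=0 s=0 t=1
That's 5 in total.

5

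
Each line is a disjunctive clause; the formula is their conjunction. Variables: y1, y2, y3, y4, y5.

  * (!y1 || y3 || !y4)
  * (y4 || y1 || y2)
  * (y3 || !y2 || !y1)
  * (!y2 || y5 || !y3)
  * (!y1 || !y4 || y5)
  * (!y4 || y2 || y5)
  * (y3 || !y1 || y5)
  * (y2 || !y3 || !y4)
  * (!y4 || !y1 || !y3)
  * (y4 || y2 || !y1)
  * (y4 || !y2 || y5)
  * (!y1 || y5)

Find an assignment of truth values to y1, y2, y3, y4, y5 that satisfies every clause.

y1=False, y2=True, y3=False, y4=True, y5=False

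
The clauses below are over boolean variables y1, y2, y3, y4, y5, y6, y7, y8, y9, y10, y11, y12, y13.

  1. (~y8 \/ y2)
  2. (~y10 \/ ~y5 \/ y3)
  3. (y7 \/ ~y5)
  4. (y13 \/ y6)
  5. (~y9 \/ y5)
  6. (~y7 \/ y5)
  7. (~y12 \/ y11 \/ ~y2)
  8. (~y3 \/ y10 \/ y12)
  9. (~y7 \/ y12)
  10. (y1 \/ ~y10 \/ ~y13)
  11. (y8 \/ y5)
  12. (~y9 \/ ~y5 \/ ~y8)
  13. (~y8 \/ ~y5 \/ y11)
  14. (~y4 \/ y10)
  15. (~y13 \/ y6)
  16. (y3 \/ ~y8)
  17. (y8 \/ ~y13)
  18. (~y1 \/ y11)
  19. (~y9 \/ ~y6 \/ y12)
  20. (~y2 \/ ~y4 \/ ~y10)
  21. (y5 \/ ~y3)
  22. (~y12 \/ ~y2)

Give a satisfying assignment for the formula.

y1=False, y2=False, y3=True, y4=True, y5=True, y6=True, y7=True, y8=False, y9=False, y10=True, y11=False, y12=True, y13=False

Check each clause:
  1. (y2 \/ ~y8) — ~y8 is true.
  2. (~y10 \/ ~y5 \/ y3) — y3 is true.
  3. (y7 \/ ~y5) — y7 is true.
  4. (y13 \/ y6) — y6 is true.
  5. (y5 \/ ~y9) — y5 is true.
  6. (~y7 \/ y5) — y5 is true.
  7. (~y12 \/ y11 \/ ~y2) — ~y2 is true.
  8. (y12 \/ y10 \/ ~y3) — y10 is true.
  9. (~y7 \/ y12) — y12 is true.
  10. (~y10 \/ ~y13 \/ y1) — ~y13 is true.
  11. (y5 \/ y8) — y5 is true.
  12. (~y8 \/ ~y9 \/ ~y5) — ~y8 is true.
  13. (y11 \/ ~y8 \/ ~y5) — ~y8 is true.
  14. (~y4 \/ y10) — y10 is true.
  15. (~y13 \/ y6) — ~y13 is true.
  16. (~y8 \/ y3) — ~y8 is true.
  17. (y8 \/ ~y13) — ~y13 is true.
  18. (y11 \/ ~y1) — ~y1 is true.
  19. (~y9 \/ ~y6 \/ y12) — y12 is true.
  20. (~y4 \/ ~y2 \/ ~y10) — ~y2 is true.
  21. (~y3 \/ y5) — y5 is true.
  22. (~y2 \/ ~y12) — ~y2 is true.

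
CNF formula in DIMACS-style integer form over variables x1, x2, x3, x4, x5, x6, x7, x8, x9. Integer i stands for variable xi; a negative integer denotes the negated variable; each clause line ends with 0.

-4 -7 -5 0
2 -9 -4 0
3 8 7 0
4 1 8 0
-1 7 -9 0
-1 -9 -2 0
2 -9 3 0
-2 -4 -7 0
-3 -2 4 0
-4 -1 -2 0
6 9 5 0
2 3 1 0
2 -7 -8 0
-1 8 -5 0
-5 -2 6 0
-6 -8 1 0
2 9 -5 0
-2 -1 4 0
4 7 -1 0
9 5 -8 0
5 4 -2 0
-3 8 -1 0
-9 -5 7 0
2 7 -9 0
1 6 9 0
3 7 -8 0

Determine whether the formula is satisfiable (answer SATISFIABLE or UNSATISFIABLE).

SATISFIABLE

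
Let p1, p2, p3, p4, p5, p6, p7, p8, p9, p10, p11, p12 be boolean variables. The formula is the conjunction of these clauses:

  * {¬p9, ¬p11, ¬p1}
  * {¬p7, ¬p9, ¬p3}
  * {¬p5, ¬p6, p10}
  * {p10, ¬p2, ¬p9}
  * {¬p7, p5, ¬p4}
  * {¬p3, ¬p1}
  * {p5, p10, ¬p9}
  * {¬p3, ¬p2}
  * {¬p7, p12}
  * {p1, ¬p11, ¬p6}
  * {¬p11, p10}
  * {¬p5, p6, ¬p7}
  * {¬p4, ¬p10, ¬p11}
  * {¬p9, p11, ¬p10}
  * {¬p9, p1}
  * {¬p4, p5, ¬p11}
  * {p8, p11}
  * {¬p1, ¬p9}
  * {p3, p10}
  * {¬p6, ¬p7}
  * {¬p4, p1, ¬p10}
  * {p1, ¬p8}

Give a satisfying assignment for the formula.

p1=1, p2=0, p3=0, p4=0, p5=0, p6=1, p7=0, p8=1, p9=0, p10=1, p11=1, p12=0

Check each clause:
  1. {¬p11, ¬p1, ¬p9} — ¬p9 is true.
  2. {¬p9, ¬p3, ¬p7} — ¬p7 is true.
  3. {p10, ¬p5, ¬p6} — p10 is true.
  4. {p10, ¬p9, ¬p2} — p10 is true.
  5. {¬p4, ¬p7, p5} — ¬p7 is true.
  6. {¬p1, ¬p3} — ¬p3 is true.
  7. {¬p9, p5, p10} — p10 is true.
  8. {¬p2, ¬p3} — ¬p3 is true.
  9. {p12, ¬p7} — ¬p7 is true.
  10. {p1, ¬p11, ¬p6} — p1 is true.
  11. {p10, ¬p11} — p10 is true.
  12. {¬p5, p6, ¬p7} — ¬p7 is true.
  13. {¬p4, ¬p10, ¬p11} — ¬p4 is true.
  14. {p11, ¬p10, ¬p9} — p11 is true.
  15. {¬p9, p1} — p1 is true.
  16. {p5, ¬p4, ¬p11} — ¬p4 is true.
  17. {p8, p11} — p8 is true.
  18. {¬p9, ¬p1} — ¬p9 is true.
  19. {p3, p10} — p10 is true.
  20. {¬p7, ¬p6} — ¬p7 is true.
  21. {¬p10, ¬p4, p1} — p1 is true.
  22. {¬p8, p1} — p1 is true.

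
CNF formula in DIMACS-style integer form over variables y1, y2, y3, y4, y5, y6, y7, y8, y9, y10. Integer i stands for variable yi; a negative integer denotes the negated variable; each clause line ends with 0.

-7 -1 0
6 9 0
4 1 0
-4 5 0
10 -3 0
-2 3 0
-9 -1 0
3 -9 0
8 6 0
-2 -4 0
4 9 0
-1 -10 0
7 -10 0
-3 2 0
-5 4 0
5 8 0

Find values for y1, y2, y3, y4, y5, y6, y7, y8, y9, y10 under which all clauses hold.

y6 occurs only positively in the remaining clauses — set y6 = True.
Branch on y1: take y1 = False.
  then y4 is forced to True.
  then y5 is forced to True.
  then y2 is forced to False.
  then y3 is forced to False.
  then y9 is forced to False.
Set y7 = True and propagate.
y8, y10 are now unconstrained; take y8 = False, y10 = False.
Check each clause:
  1. (~y7 \/ ~y1) — ~y1 is true.
  2. (y6 \/ y9) — y6 is true.
  3. (y4 \/ y1) — y4 is true.
  4. (~y4 \/ y5) — y5 is true.
  5. (y10 \/ ~y3) — ~y3 is true.
  6. (~y2 \/ y3) — ~y2 is true.
  7. (~y9 \/ ~y1) — ~y1 is true.
  8. (~y9 \/ y3) — ~y9 is true.
  9. (y8 \/ y6) — y6 is true.
  10. (~y2 \/ ~y4) — ~y2 is true.
  11. (y4 \/ y9) — y4 is true.
  12. (~y1 \/ ~y10) — ~y1 is true.
  13. (y7 \/ ~y10) — ~y10 is true.
  14. (~y3 \/ y2) — ~y3 is true.
  15. (~y5 \/ y4) — y4 is true.
  16. (y5 \/ y8) — y5 is true.

y1=F, y2=F, y3=F, y4=T, y5=T, y6=T, y7=T, y8=F, y9=F, y10=F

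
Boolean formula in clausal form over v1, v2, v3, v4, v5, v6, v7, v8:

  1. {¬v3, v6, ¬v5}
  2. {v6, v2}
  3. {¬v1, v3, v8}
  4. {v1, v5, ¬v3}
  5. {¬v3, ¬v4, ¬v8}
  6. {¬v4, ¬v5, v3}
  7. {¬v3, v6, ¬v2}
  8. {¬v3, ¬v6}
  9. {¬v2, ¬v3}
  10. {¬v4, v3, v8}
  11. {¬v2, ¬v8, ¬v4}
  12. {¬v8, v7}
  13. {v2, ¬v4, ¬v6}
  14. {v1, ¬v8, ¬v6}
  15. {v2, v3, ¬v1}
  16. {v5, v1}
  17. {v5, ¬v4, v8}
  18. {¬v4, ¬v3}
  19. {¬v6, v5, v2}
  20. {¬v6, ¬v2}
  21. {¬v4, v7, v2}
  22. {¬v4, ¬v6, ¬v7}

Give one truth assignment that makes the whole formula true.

v1=False, v2=True, v3=False, v4=False, v5=True, v6=False, v7=True, v8=False

Pure literal: v4 appears only negated; assign v4 = False.
Set v1 = False and propagate.
  then v5 is forced to True.
Set v2 = True and propagate.
  then v3 is forced to False.
  then v6 is forced to False.
For the remaining variables, v7 = True, v8 = False works.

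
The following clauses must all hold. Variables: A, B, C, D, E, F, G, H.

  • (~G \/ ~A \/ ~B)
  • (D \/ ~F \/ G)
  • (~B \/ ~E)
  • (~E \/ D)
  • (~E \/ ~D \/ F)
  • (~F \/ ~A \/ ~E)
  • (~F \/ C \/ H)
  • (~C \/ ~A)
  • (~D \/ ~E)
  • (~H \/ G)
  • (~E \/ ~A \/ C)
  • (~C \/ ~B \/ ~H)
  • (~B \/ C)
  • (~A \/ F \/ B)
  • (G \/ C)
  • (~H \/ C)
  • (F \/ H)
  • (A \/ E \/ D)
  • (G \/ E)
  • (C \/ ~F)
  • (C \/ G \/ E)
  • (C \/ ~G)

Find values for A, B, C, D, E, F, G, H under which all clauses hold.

A=0  B=0  C=1  D=1  E=0  F=0  G=1  H=1

Check each clause:
  1. (~B \/ ~A \/ ~G) — ~A is true.
  2. (~F \/ G \/ D) — ~F is true.
  3. (~B \/ ~E) — ~E is true.
  4. (D \/ ~E) — ~E is true.
  5. (~E \/ ~D \/ F) — ~E is true.
  6. (~A \/ ~E \/ ~F) — ~F is true.
  7. (~F \/ H \/ C) — H is true.
  8. (~A \/ ~C) — ~A is true.
  9. (~D \/ ~E) — ~E is true.
  10. (~H \/ G) — G is true.
  11. (~A \/ C \/ ~E) — C is true.
  12. (~H \/ ~C \/ ~B) — ~B is true.
  13. (~B \/ C) — C is true.
  14. (B \/ F \/ ~A) — ~A is true.
  15. (G \/ C) — C is true.
  16. (C \/ ~H) — C is true.
  17. (H \/ F) — H is true.
  18. (E \/ D \/ A) — D is true.
  19. (E \/ G) — G is true.
  20. (C \/ ~F) — ~F is true.
  21. (G \/ C \/ E) — C is true.
  22. (~G \/ C) — C is true.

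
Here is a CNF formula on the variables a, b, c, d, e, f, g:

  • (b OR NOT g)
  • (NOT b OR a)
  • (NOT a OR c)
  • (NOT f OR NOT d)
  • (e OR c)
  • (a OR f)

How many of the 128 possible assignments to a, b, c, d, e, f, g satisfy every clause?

21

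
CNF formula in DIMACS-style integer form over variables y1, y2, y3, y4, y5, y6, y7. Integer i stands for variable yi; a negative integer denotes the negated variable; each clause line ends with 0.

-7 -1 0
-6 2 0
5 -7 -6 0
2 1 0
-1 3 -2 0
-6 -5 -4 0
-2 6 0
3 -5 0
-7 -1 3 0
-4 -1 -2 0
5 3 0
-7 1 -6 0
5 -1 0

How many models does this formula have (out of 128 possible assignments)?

6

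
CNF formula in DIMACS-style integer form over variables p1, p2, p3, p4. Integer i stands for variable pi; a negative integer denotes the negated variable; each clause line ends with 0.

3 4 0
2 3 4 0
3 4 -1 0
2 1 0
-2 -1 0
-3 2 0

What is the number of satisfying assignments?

4

The models are:
  p1=F p2=T p3=F p4=T
  p1=F p2=T p3=T p4=F
  p1=F p2=T p3=T p4=T
  p1=T p2=F p3=F p4=T
Count: 4.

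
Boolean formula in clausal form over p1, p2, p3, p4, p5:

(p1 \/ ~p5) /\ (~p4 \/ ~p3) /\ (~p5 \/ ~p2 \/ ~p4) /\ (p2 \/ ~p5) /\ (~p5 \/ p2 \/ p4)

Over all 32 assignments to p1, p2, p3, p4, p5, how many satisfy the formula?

14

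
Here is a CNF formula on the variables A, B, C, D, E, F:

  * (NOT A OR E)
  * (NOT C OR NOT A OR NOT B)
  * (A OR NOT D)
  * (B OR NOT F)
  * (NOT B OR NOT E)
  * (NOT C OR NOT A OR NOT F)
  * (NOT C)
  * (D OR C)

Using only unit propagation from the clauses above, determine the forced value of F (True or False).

(NOT C) stands alone — C = False.
(D OR C) with C = False leaves only D, so D = True.
In (NOT D OR A), NOT D is now false; A must hold, so A = True.
From (NOT A OR E) and A = True: E = True.
From (NOT B OR NOT E) and E = True: B = False.
(NOT F OR B) with B = False leaves only NOT F, so F = False.

False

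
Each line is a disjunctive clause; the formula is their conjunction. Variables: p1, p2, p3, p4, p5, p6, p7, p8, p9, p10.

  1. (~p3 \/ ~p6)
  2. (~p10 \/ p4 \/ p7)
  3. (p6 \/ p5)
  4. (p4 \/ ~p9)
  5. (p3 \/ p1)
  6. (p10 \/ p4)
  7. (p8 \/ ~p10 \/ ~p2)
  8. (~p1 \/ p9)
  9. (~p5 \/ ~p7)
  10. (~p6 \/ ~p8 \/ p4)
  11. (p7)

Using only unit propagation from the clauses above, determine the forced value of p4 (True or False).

True

(p7) stands alone — p7 = True.
From (~p7 \/ ~p5) and p7 = True: p5 = False.
(p5 \/ p6): since p5 = False, the clause reduces to (p6). p6 = True.
From (~p3 \/ ~p6) and p6 = True: p3 = False.
(p1 \/ p3) with p3 = False leaves only p1, so p1 = True.
(~p1 \/ p9): since p1 = True, the clause reduces to (p9). p9 = True.
(~p9 \/ p4): since p9 = True, the clause reduces to (p4). p4 = True.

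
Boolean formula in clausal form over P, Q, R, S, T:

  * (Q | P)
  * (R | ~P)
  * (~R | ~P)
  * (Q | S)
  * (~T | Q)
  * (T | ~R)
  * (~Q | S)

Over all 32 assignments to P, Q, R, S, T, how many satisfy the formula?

The models are:
  P=0 Q=1 R=0 S=1 T=0
  P=0 Q=1 R=0 S=1 T=1
  P=0 Q=1 R=1 S=1 T=1
That's 3 in total.

3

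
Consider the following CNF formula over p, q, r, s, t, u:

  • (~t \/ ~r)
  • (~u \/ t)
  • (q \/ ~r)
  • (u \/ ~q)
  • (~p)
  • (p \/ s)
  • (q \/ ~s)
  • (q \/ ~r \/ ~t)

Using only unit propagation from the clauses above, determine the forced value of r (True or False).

(~p) is a unit clause: p = False.
(p \/ s) with p = False leaves only s, so s = True.
In (q \/ ~s), ~s is now false; q must hold, so q = True.
(~q \/ u): since q = True, the clause reduces to (u). u = True.
From (t \/ ~u) and u = True: t = True.
From (~r \/ ~t) and t = True: r = False.

False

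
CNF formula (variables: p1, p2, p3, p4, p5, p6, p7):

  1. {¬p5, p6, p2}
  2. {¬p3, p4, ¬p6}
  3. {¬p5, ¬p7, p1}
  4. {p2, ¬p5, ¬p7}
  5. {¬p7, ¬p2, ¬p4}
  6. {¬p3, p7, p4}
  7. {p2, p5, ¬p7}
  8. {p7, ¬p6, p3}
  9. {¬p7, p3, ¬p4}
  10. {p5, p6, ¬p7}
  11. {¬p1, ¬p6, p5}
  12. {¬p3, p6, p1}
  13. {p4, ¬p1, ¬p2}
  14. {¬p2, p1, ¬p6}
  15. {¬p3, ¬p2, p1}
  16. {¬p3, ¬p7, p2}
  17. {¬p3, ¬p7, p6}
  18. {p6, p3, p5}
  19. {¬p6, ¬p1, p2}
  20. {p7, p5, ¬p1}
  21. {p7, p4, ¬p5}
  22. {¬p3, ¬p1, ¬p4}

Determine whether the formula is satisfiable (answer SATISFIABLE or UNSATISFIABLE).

SATISFIABLE

Set p1 = True and propagate.
The remaining clauses are satisfied by p2 = True, p3 = False, p4 = True, p5 = True, p6 = False, p7 = False.
Every clause has at least one true literal under this assignment.
So p1 = 1, p2 = 1, p3 = 0, p4 = 1, p5 = 1, p6 = 0, p7 = 0 is a satisfying assignment.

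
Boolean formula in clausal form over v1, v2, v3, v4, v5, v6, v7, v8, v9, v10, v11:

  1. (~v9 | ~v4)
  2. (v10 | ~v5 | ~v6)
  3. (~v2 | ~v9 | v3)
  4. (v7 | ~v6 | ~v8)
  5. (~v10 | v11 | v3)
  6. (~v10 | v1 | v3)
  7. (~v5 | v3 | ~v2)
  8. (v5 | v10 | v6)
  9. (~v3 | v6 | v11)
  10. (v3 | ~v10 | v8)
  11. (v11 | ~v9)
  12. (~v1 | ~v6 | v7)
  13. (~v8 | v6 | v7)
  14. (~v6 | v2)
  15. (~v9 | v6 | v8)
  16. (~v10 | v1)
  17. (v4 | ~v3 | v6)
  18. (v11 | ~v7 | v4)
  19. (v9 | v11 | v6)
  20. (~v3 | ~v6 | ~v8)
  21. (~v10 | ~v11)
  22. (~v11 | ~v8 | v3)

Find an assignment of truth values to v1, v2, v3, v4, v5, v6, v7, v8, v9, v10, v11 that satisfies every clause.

Branch on v1: take v1 = False.
  then v10 is forced to False.
For the remaining variables, v2 = True, v3 = False, v4 = True, v5 = False, v6 = True, v7 = False, v8 = False, v9 = False, v11 = False works.
Check each clause:
  1. (~v9 | ~v4) — ~v9 is true.
  2. (v10 | ~v5 | ~v6) — ~v5 is true.
  3. (~v2 | v3 | ~v9) — ~v9 is true.
  4. (v7 | ~v8 | ~v6) — ~v8 is true.
  5. (v3 | ~v10 | v11) — ~v10 is true.
  6. (~v10 | v3 | v1) — ~v10 is true.
  7. (~v2 | v3 | ~v5) — ~v5 is true.
  8. (v5 | v10 | v6) — v6 is true.
  9. (v6 | v11 | ~v3) — ~v3 is true.
  10. (~v10 | v8 | v3) — ~v10 is true.
  11. (~v9 | v11) — ~v9 is true.
  12. (~v1 | ~v6 | v7) — ~v1 is true.
  13. (~v8 | v6 | v7) — ~v8 is true.
  14. (~v6 | v2) — v2 is true.
  15. (v6 | v8 | ~v9) — v6 is true.
  16. (~v10 | v1) — ~v10 is true.
  17. (v6 | v4 | ~v3) — v4 is true.
  18. (v11 | ~v7 | v4) — ~v7 is true.
  19. (v11 | v6 | v9) — v6 is true.
  20. (~v8 | ~v6 | ~v3) — ~v8 is true.
  21. (~v11 | ~v10) — ~v11 is true.
  22. (~v8 | v3 | ~v11) — ~v8 is true.

v1=F, v2=T, v3=F, v4=T, v5=F, v6=T, v7=F, v8=F, v9=F, v10=F, v11=F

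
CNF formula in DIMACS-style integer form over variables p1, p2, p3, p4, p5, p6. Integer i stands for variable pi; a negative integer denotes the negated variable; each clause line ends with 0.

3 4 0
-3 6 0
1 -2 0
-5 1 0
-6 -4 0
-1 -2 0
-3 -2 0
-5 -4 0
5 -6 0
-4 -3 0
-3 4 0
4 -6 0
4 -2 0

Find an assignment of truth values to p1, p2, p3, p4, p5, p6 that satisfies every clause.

p1 = 0, p2 = 0, p3 = 0, p4 = 1, p5 = 0, p6 = 0

Pure literal: p2 appears only negated; assign p2 = False.
Try p1 = False.
  then p5 is forced to False.
  then p6 is forced to False.
  then p3 is forced to False.
  then p4 is forced to True.
Every clause has at least one true literal under this assignment.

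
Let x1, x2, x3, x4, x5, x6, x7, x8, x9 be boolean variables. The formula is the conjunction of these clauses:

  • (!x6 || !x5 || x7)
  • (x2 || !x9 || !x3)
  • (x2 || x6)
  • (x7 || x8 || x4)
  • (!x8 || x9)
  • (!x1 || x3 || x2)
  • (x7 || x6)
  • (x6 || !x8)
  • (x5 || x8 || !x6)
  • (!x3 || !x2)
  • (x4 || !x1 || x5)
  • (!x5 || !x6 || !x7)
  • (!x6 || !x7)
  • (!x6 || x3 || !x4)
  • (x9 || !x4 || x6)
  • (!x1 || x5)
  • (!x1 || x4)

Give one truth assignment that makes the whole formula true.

x1=F, x2=F, x3=F, x4=F, x5=F, x6=T, x7=F, x8=T, x9=T

Check each clause:
  1. (!x6 || x7 || !x5) — !x5 is true.
  2. (!x3 || x2 || !x9) — !x3 is true.
  3. (x6 || x2) — x6 is true.
  4. (x8 || x7 || x4) — x8 is true.
  5. (x9 || !x8) — x9 is true.
  6. (x3 || x2 || !x1) — !x1 is true.
  7. (x6 || x7) — x6 is true.
  8. (!x8 || x6) — x6 is true.
  9. (x8 || x5 || !x6) — x8 is true.
  10. (!x2 || !x3) — !x3 is true.
  11. (x5 || !x1 || x4) — !x1 is true.
  12. (!x6 || !x7 || !x5) — !x7 is true.
  13. (!x7 || !x6) — !x7 is true.
  14. (!x4 || !x6 || x3) — !x4 is true.
  15. (x6 || x9 || !x4) — x9 is true.
  16. (x5 || !x1) — !x1 is true.
  17. (!x1 || x4) — !x1 is true.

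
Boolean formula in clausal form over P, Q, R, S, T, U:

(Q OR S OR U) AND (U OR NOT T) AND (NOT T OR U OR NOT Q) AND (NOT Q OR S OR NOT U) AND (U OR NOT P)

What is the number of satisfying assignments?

Case analysis on U and Q:
  U=T, Q=T: forces S=T; P, R, T free → 2^3 = 8.
  U=T, Q=F: P, R, S, T free → 2^4 = 16.
  U=F, Q=T: remaining (P,R,S,T) ∈ {(F,F,F,F); (F,F,T,F); (F,T,F,F); (F,T,T,F)} — 4.
  U=F, Q=F: remaining (P,R,S,T) ∈ {(F,F,T,F); (F,T,T,F)} — 2.
Total: 8 + 16 + 4 + 2 = 30.

30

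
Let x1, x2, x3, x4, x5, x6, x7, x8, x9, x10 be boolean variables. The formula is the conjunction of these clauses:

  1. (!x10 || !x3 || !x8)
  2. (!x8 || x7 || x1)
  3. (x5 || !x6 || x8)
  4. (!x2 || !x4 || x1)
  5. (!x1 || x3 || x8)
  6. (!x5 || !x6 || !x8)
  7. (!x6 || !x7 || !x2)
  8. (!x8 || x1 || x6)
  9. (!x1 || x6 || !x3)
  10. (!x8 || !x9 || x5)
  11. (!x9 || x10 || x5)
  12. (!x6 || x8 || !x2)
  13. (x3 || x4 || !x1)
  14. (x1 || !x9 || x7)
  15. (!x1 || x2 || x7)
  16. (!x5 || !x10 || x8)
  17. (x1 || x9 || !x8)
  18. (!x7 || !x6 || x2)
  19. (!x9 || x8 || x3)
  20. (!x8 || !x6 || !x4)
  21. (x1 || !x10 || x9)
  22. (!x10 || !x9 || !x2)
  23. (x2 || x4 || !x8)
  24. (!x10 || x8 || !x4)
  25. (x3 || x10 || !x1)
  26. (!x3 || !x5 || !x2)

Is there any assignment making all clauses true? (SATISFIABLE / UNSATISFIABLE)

SATISFIABLE

Branch on x1: take x1 = False.
Try x2 = False.
The remaining clauses are satisfied by x3 = False, x4 = True, x5 = True, x6 = False, x7 = False, x8 = False, x9 = False, x10 = False.
So x1=False, x2=False, x3=False, x4=True, x5=True, x6=False, x7=False, x8=False, x9=False, x10=False is a satisfying assignment.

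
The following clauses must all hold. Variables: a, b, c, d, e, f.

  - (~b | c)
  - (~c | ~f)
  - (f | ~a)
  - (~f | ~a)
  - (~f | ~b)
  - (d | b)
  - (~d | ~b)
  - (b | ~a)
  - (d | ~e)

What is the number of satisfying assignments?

7

Satisfying assignments:
  a=0 b=0 c=0 d=1 e=0 f=0
  a=0 b=0 c=0 d=1 e=0 f=1
  a=0 b=0 c=0 d=1 e=1 f=0
  a=0 b=0 c=0 d=1 e=1 f=1
  a=0 b=0 c=1 d=1 e=0 f=0
  a=0 b=0 c=1 d=1 e=1 f=0
  a=0 b=1 c=1 d=0 e=0 f=0
That's 7 in total.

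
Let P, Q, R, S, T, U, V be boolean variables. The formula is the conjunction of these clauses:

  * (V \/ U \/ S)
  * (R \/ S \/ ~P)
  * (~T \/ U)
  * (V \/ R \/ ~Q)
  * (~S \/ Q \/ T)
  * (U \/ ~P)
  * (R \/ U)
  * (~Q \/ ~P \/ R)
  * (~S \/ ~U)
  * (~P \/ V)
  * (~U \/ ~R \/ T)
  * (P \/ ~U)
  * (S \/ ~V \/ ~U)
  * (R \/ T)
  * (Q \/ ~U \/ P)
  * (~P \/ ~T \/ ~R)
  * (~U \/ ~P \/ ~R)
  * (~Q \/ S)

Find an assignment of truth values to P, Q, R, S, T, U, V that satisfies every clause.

P=F, Q=F, R=T, S=F, T=F, U=F, V=T

Try P = False.
  then U is forced to False.
  then T is forced to False.
  then R is forced to True.
Branch on Q: take Q = False.
  then S is forced to False.
  then V is forced to True.
Every clause has at least one true literal under this assignment.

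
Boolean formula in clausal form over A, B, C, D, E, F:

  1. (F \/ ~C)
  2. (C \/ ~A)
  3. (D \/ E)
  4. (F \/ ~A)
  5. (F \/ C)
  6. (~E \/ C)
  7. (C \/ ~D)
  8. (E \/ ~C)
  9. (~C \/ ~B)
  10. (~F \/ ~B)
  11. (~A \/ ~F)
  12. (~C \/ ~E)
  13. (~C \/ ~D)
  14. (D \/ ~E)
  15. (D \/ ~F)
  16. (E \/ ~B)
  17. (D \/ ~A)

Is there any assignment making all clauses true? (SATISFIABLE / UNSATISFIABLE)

UNSATISFIABLE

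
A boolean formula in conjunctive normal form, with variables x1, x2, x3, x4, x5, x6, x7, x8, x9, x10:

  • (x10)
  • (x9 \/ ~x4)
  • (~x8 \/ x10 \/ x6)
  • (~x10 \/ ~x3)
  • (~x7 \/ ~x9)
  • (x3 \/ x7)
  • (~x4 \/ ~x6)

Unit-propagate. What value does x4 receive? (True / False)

(x10) stands alone — x10 = True.
(~x3 \/ ~x10): since x10 = True, the clause reduces to (~x3). x3 = False.
In (x3 \/ x7), x3 is now false; x7 must hold, so x7 = True.
From (~x7 \/ ~x9) and x7 = True: x9 = False.
From (x9 \/ ~x4) and x9 = False: x4 = False.

False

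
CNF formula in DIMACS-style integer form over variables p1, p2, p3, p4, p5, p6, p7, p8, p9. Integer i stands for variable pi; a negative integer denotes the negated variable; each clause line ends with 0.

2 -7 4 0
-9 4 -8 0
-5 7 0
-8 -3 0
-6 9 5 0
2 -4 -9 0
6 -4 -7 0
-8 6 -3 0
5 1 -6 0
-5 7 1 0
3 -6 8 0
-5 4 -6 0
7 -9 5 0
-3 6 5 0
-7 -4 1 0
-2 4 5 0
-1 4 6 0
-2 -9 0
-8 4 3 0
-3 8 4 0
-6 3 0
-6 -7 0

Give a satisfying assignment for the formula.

p1=T, p2=T, p3=F, p4=T, p5=F, p6=F, p7=F, p8=F, p9=F

Set p1 = True and propagate.
Try p2 = True.
  then p9 is forced to False.
For the remaining variables, p3 = False, p4 = True, p5 = False, p6 = False, p7 = False, p8 = False works.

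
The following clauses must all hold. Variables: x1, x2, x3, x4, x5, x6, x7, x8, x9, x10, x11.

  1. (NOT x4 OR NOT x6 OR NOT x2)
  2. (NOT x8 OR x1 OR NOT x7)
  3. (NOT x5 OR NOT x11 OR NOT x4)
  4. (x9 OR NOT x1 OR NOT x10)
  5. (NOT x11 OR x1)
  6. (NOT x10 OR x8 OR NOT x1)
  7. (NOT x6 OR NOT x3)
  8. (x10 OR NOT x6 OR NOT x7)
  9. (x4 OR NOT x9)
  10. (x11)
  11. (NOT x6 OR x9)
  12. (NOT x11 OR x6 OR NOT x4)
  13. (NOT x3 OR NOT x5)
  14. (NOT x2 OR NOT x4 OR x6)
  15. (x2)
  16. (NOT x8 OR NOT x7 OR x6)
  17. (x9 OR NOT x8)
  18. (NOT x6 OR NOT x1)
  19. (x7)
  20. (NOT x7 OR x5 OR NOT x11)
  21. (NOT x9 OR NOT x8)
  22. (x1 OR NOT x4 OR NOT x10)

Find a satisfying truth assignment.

Unit propagation: (x11) forces x11 = True.
The clause (x1) is unit: x1 must be True.
(x2) is a unit clause, so x2 = True.
The clause (NOT x6) is unit: x6 must be False.
Unit propagation: (NOT x4) forces x4 = False.
(NOT x9) is a unit clause, so x9 = False.
(NOT x10) is a unit clause, so x10 = False.
Unit propagation: (NOT x8) forces x8 = False.
(x7) is a unit clause, so x7 = True.
The clause (x5) is unit: x5 must be True.
Unit propagation: (NOT x3) forces x3 = False.
Every clause has at least one true literal under this assignment.

x1=T, x2=T, x3=F, x4=F, x5=T, x6=F, x7=T, x8=F, x9=F, x10=F, x11=T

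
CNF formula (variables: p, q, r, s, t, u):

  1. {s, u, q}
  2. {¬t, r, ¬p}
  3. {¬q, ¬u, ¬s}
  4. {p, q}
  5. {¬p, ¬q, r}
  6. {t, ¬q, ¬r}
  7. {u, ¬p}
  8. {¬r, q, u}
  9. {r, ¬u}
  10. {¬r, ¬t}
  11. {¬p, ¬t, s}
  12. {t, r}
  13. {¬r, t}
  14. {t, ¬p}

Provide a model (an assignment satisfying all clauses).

p=0  q=1  r=0  s=0  t=1  u=0

Branch on p: take p = False.
  then q is forced to True.
Try r = False.
  then u is forced to False.
  then t is forced to True.
s is now unconstrained; take s = False.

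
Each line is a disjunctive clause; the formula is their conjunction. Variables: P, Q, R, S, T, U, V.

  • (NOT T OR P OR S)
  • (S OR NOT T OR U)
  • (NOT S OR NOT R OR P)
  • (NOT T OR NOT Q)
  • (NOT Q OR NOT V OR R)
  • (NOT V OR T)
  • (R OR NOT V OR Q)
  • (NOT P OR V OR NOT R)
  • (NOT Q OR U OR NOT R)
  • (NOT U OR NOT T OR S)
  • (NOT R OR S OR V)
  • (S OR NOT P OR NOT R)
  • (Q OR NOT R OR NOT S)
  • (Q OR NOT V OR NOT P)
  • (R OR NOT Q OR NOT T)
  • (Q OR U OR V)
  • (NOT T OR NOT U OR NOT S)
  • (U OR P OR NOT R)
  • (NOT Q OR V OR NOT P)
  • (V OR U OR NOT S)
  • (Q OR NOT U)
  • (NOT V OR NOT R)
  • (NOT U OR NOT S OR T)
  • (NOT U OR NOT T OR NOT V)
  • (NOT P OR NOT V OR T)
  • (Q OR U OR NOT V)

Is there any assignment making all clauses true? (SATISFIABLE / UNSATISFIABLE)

SATISFIABLE

Try P = False.
The remaining clauses are satisfied by Q = True, R = False, S = False, T = False, U = False, V = False.
So P=0, Q=1, R=0, S=0, T=0, U=0, V=0 is a satisfying assignment.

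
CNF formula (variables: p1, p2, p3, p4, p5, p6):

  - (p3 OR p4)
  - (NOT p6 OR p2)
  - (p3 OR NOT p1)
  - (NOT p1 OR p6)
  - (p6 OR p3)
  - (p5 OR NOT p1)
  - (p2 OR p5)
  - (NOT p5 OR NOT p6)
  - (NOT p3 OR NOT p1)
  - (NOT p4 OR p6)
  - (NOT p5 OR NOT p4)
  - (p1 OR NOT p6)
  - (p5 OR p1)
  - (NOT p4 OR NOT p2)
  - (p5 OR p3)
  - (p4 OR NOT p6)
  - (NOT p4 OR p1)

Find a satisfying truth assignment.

p1 = False, p2 = True, p3 = True, p4 = False, p5 = True, p6 = False

Check each clause:
  1. (p3 OR p4) — p3 is true.
  2. (p2 OR NOT p6) — NOT p6 is true.
  3. (NOT p1 OR p3) — p3 is true.
  4. (p6 OR NOT p1) — NOT p1 is true.
  5. (p3 OR p6) — p3 is true.
  6. (p5 OR NOT p1) — p5 is true.
  7. (p2 OR p5) — p2 is true.
  8. (NOT p5 OR NOT p6) — NOT p6 is true.
  9. (NOT p1 OR NOT p3) — NOT p1 is true.
  10. (p6 OR NOT p4) — NOT p4 is true.
  11. (NOT p4 OR NOT p5) — NOT p4 is true.
  12. (NOT p6 OR p1) — NOT p6 is true.
  13. (p5 OR p1) — p5 is true.
  14. (NOT p4 OR NOT p2) — NOT p4 is true.
  15. (p5 OR p3) — p3 is true.
  16. (NOT p6 OR p4) — NOT p6 is true.
  17. (p1 OR NOT p4) — NOT p4 is true.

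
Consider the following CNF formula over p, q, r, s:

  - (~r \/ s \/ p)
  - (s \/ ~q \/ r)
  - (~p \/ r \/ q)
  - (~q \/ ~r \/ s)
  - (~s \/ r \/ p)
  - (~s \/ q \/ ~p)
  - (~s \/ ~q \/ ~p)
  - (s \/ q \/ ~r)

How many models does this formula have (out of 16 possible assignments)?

The models are:
  p=F q=F r=F s=F
  p=F q=F r=T s=T
  p=F q=T r=T s=T
That's 3 in total.

3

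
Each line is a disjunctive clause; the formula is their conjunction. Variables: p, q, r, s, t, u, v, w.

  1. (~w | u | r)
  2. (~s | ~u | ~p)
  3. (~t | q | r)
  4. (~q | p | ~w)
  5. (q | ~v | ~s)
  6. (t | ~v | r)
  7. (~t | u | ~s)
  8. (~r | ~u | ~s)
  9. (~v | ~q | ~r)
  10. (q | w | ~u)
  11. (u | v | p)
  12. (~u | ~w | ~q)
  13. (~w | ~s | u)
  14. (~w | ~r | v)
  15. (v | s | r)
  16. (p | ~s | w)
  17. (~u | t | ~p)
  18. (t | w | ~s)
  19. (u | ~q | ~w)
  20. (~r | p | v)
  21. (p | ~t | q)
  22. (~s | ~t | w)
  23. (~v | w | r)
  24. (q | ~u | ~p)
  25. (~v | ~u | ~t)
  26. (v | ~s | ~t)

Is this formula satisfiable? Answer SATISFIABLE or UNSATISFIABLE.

Set p = True and propagate.
The remaining clauses are satisfied by q = False, r = True, s = False, t = True, u = False, v = True, w = True.
So p=T  q=F  r=T  s=F  t=T  u=F  v=T  w=T is a satisfying assignment.

SATISFIABLE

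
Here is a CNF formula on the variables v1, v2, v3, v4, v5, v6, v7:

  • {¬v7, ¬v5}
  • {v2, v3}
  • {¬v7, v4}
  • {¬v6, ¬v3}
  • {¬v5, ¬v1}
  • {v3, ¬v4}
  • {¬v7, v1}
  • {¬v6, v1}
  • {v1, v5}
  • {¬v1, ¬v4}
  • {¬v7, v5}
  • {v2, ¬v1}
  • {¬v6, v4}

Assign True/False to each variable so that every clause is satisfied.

v1=False, v2=False, v3=True, v4=False, v5=True, v6=False, v7=False

Pure literal: v6 appears only negated; assign v6 = False.
Pure literal: v7 appears only negated; assign v7 = False.
Try v1 = False.
  then v5 is forced to True.
Branch on v2: take v2 = False.
  then v3 is forced to True.
v4 is now unconstrained; take v4 = False.
Every clause has at least one true literal under this assignment.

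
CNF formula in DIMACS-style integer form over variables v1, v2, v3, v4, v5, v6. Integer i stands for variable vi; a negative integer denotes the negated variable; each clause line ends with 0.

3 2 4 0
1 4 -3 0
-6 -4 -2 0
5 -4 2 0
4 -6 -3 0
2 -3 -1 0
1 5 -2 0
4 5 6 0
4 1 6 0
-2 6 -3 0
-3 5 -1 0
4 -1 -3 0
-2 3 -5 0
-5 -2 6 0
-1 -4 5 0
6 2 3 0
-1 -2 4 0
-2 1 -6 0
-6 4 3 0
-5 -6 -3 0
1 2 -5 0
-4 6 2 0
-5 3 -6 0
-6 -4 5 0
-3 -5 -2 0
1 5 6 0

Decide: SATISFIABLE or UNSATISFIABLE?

UNSATISFIABLE

v2 = True:
  v6 = True:
    propagation gives v4=False, v3=False; an empty clause results — contradiction.
  v6 = False:
    propagation gives v3=False, v5=False, v1=True, v4=True; an empty clause results — contradiction.
v2 = False:
  v4 = True:
    propagation gives v5=True, v1=True, v3=False, v6=True; an empty clause results — contradiction.
  v4 = False:
    propagation gives v3=True, v1=True; an empty clause results — contradiction.
Every branch closes, so no satisfying assignment exists.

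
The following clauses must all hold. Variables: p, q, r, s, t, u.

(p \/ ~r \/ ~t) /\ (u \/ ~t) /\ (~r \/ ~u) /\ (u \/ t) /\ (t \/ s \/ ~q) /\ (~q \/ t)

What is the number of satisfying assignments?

12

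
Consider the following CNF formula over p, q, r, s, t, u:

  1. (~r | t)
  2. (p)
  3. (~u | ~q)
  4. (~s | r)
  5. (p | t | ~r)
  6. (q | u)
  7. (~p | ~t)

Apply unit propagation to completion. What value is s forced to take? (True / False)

False

(p) is a unit clause: p = True.
(~t | ~p) with p = True leaves only ~t, so t = False.
(t | ~r) with t = False leaves only ~r, so r = False.
(~s | r): since r = False, the clause reduces to (~s). s = False.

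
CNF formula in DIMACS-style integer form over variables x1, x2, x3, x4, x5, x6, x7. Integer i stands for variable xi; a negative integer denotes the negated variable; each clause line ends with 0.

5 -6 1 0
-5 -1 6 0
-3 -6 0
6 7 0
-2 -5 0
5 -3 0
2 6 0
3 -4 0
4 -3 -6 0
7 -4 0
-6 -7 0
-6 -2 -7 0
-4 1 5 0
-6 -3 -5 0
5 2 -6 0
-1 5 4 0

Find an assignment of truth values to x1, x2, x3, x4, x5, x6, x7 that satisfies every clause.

Branch on x1: take x1 = False.
Branch on x2: take x2 = False.
  then x6 is forced to True.
  then x5 is forced to True.
  then x3 is forced to False.
  then x4 is forced to False.
  then x7 is forced to False.

x1=False, x2=False, x3=False, x4=False, x5=True, x6=True, x7=False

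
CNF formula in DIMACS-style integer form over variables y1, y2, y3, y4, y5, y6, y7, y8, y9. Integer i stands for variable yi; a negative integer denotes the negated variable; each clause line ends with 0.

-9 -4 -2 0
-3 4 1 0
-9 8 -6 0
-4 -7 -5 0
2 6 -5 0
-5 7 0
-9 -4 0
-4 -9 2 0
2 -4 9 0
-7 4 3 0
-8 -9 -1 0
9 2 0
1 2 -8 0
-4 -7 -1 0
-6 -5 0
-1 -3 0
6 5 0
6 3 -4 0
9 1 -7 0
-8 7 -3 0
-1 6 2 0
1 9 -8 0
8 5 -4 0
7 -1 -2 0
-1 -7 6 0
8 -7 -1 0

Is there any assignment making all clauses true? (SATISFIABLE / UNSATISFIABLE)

Set y1 = False and propagate.
The remaining clauses are satisfied by y2 = True, y3 = False, y4 = False, y5 = False, y6 = True, y7 = False, y8 = True, y9 = True.
Every clause has at least one true literal under this assignment.
So y1=False  y2=True  y3=False  y4=False  y5=False  y6=True  y7=False  y8=True  y9=True is a satisfying assignment.

SATISFIABLE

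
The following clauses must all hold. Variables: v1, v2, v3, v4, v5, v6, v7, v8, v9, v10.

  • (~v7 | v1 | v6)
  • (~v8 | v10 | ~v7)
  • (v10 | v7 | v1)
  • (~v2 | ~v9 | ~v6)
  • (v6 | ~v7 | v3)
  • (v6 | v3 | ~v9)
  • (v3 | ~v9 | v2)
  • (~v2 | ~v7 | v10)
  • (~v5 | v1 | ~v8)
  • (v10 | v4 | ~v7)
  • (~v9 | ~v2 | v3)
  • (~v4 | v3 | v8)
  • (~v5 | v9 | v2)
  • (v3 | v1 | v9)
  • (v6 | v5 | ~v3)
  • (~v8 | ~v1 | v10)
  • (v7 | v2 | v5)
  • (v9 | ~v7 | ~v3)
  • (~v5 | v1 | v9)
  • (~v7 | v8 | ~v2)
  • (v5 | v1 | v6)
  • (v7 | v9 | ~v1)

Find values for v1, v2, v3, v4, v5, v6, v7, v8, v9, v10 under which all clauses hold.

v1 = False  v2 = False  v3 = True  v4 = False  v5 = False  v6 = True  v7 = True  v8 = False  v9 = True  v10 = True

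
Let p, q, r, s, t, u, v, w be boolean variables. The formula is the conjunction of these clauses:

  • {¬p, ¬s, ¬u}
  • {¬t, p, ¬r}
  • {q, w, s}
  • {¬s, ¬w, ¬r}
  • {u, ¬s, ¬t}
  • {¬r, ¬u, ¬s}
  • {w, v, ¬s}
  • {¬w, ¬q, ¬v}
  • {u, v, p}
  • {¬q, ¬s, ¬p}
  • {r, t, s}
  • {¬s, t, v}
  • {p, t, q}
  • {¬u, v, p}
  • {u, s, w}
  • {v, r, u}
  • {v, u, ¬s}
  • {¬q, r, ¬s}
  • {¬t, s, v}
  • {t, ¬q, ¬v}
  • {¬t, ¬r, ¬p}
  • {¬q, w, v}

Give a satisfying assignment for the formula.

p=True, q=True, r=False, s=False, t=True, u=True, v=True, w=False

Check each clause:
  1. {¬p, ¬s, ¬u} — ¬s is true.
  2. {¬t, p, ¬r} — p is true.
  3. {s, w, q} — q is true.
  4. {¬w, ¬s, ¬r} — ¬w is true.
  5. {¬t, u, ¬s} — ¬s is true.
  6. {¬s, ¬u, ¬r} — ¬s is true.
  7. {v, ¬s, w} — ¬s is true.
  8. {¬v, ¬q, ¬w} — ¬w is true.
  9. {u, v, p} — p is true.
  10. {¬s, ¬q, ¬p} — ¬s is true.
  11. {r, s, t} — t is true.
  12. {¬s, t, v} — ¬s is true.
  13. {t, q, p} — p is true.
  14. {p, v, ¬u} — p is true.
  15. {s, u, w} — u is true.
  16. {v, u, r} — u is true.
  17. {u, v, ¬s} — ¬s is true.
  18. {r, ¬s, ¬q} — ¬s is true.
  19. {s, v, ¬t} — v is true.
  20. {t, ¬q, ¬v} — t is true.
  21. {¬r, ¬p, ¬t} — ¬r is true.
  22. {w, ¬q, v} — v is true.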